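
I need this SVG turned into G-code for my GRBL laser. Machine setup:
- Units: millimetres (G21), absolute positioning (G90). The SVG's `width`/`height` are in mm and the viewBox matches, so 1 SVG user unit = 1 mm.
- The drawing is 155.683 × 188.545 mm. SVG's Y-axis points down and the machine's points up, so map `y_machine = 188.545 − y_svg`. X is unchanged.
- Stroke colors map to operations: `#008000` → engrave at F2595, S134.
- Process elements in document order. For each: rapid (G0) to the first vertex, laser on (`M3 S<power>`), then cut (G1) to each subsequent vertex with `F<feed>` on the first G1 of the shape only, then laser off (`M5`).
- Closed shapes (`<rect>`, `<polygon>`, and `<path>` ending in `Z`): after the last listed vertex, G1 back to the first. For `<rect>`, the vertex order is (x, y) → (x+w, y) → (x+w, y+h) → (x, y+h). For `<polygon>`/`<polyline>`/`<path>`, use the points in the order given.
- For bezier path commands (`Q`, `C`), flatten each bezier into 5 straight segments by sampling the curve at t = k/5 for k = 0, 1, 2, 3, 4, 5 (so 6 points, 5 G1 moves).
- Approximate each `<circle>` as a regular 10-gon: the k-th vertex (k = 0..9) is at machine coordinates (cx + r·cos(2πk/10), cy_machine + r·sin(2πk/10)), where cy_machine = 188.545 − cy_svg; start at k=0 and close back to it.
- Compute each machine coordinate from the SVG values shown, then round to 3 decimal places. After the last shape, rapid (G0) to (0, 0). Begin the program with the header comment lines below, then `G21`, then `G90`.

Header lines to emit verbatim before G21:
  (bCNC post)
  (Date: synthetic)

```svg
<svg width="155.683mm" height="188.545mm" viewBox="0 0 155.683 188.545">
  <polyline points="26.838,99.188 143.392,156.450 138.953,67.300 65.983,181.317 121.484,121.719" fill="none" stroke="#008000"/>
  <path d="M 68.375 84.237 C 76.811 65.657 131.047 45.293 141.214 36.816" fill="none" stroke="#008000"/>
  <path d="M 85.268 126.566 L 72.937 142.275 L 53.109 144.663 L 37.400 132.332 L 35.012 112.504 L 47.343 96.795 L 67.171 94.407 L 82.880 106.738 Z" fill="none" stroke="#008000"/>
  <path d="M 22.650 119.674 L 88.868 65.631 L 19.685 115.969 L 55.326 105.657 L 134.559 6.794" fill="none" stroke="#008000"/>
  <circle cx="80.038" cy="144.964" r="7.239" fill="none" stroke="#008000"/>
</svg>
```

(bCNC post)
(Date: synthetic)
G21
G90
G0 X26.838 Y89.357
M3 S134
G1 X143.392 Y32.095 F2595
G1 X138.953 Y121.245
G1 X65.983 Y7.228
G1 X121.484 Y66.826
M5
G0 X68.375 Y104.308
M3 S134
G1 X78.214 Y115.561 F2595
G1 X94.731 Y126.585
G1 X113.612 Y136.726
G1 X130.544 Y145.326
G1 X141.214 Y151.729
M5
G0 X85.268 Y61.979
M3 S134
G1 X72.937 Y46.270 F2595
G1 X53.109 Y43.882
G1 X37.400 Y56.213
G1 X35.012 Y76.041
G1 X47.343 Y91.750
G1 X67.171 Y94.138
G1 X82.880 Y81.807
G1 X85.268 Y61.979
M5
G0 X22.650 Y68.871
M3 S134
G1 X88.868 Y122.914 F2595
G1 X19.685 Y72.576
G1 X55.326 Y82.888
G1 X134.559 Y181.751
M5
G0 X87.277 Y43.581
M3 S134
G1 X85.894 Y47.836 F2595
G1 X82.275 Y50.466
G1 X77.801 Y50.466
G1 X74.182 Y47.836
G1 X72.799 Y43.581
G1 X74.182 Y39.326
G1 X77.801 Y36.696
G1 X82.275 Y36.696
G1 X85.894 Y39.326
G1 X87.277 Y43.581
M5
G0 X0.000 Y0.000

viewBox `0 0 155.683 188.545` with mm width/height → 1 unit = 1 mm. Flip: y_m = 188.545 − y_svg.

**Shape 1** — `<polyline>` open polyline, stroke `#008000` → engrave (S134, F2595). Machine vertices: (26.838,89.357) → (143.392,32.095) → (138.953,121.245) → (65.983,7.228) → (121.484,66.826). Open path.

**Shape 2** — `<path>` cubic bezier, stroke `#008000` → engrave (S134, F2595). Control points (SVG): P0=(68.375,84.237), P1=(76.811,65.657), P2=(131.047,45.293), P3=(141.214,36.816); sampled at t=k/5. Machine vertices: (68.375,104.308) → (78.214,115.561) → (94.731,126.585) → (113.612,136.726) → (130.544,145.326) → (141.214,151.729). Open path.

**Shape 3** — `<path>` regular polygon, stroke `#008000` → engrave (S134, F2595). Machine vertices: (85.268,61.979) → (72.937,46.270) → (53.109,43.882) → (37.400,56.213) → (35.012,76.041) → (47.343,91.750) → (67.171,94.138) → (82.880,81.807) → (85.268,61.979). Closed: final G1 returns to the first vertex.

**Shape 4** — `<path>` open polyline, stroke `#008000` → engrave (S134, F2595). Machine vertices: (22.650,68.871) → (88.868,122.914) → (19.685,72.576) → (55.326,82.888) → (134.559,181.751). Open path.

**Shape 5** — `<circle>` circle, stroke `#008000` → engrave (S134, F2595). Machine vertices: (87.277,43.581) → (85.894,47.836) → (82.275,50.466) → (77.801,50.466) → (74.182,47.836) → (72.799,43.581) → (74.182,39.326) → (77.801,36.696) → (82.275,36.696) → (85.894,39.326) → (87.277,43.581). Closed: final G1 returns to the first vertex.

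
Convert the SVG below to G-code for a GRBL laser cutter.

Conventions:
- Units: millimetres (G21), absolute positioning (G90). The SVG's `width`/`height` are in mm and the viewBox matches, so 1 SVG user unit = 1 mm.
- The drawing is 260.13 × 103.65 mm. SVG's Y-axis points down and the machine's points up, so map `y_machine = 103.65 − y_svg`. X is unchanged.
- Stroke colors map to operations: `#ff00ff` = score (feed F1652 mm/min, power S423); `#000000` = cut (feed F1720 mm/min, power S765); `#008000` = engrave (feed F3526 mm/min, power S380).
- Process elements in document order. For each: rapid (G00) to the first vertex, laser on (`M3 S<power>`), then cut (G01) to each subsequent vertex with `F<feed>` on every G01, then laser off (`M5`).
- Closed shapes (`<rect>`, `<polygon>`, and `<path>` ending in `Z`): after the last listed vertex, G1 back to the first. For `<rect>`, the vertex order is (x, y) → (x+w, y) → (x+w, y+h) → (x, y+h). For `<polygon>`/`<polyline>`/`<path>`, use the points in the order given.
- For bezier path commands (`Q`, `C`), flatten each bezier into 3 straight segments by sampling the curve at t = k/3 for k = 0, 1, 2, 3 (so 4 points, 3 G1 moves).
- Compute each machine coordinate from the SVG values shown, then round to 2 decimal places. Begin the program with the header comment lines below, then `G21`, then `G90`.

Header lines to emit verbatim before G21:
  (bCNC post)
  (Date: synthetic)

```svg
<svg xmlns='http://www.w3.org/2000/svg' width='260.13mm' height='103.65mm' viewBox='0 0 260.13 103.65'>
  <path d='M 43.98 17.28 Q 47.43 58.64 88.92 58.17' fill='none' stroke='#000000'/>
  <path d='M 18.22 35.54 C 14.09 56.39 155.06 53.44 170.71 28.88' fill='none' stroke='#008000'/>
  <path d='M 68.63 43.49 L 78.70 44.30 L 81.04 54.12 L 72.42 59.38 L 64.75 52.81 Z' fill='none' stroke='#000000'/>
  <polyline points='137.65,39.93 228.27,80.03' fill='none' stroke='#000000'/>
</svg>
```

(bCNC post)
(Date: synthetic)
G21
G90
G00 X43.98 Y86.37
M3 S765
G01 X50.51 Y63.44 F1720
G01 X65.49 Y49.81 F1720
G01 X88.92 Y45.48 F1720
M5
G00 X18.22 Y68.11
M3 S380
G01 X52.44 Y55.11 F3526
G01 X123.30 Y57.49 F3526
G01 X170.71 Y74.77 F3526
M5
G00 X68.63 Y60.16
M3 S765
G01 X78.70 Y59.35 F1720
G01 X81.04 Y49.53 F1720
G01 X72.42 Y44.27 F1720
G01 X64.75 Y50.84 F1720
G01 X68.63 Y60.16 F1720
M5
G00 X137.65 Y63.72
M3 S765
G01 X228.27 Y23.62 F1720
M5

1 u = 1 mm; y_m = 103.65 − y.

[1] `<path>` quadratic bezier, #000000→cut S765 F1720: (43.98,86.37) → (50.51,63.44) → (65.49,49.81) → (88.92,45.48)

[2] `<path>` cubic bezier, #008000→engrave S380 F3526: (18.22,68.11) → (52.44,55.11) → (123.30,57.49) → (170.71,74.77)

[3] `<path>` regular polygon, #000000→cut S765 F1720: (68.63,60.16) → (78.70,59.35) → (81.04,49.53) → (72.42,44.27) → (64.75,50.84) → (68.63,60.16) (closed)

[4] `<polyline>` line segment, #000000→cut S765 F1720: (137.65,63.72) → (228.27,23.62)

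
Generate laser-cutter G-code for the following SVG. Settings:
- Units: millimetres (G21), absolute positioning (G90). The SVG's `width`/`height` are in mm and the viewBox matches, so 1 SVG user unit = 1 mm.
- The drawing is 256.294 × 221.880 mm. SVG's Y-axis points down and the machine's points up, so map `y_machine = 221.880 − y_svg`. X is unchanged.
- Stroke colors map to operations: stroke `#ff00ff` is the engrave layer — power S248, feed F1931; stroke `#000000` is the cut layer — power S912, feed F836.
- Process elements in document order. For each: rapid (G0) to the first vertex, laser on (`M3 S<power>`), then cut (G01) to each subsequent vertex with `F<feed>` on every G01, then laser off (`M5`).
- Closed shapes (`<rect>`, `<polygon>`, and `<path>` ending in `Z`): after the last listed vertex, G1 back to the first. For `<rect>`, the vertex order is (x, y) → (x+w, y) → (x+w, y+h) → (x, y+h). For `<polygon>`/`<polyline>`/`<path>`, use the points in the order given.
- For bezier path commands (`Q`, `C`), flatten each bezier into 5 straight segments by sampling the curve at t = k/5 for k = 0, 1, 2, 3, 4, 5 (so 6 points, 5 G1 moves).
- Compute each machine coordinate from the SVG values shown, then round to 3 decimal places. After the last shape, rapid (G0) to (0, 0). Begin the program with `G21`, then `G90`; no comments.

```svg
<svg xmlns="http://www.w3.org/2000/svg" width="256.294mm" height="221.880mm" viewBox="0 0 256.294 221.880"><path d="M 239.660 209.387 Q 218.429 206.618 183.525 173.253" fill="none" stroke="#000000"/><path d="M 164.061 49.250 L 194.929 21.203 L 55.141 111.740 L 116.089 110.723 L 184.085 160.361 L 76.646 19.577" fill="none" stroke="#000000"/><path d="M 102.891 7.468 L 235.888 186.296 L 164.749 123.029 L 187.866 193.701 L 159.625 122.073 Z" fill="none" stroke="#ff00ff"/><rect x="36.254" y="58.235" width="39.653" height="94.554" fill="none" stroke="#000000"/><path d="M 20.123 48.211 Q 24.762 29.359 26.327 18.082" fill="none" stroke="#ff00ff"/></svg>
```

viewBox `0 0 256.294 221.880` with mm width/height → 1 unit = 1 mm. Flip: y_m = 221.880 − y_svg.

**Shape 1** — `<path>` quadratic bezier, stroke `#000000` → cut (S912, F836). Control points (SVG): P0=(239.660,209.387), P1=(218.429,206.618), P2=(183.525,173.253); sampled at t=k/5. Machine vertices: (239.660,12.493) → (230.621,14.824) → (220.488,19.604) → (209.261,26.830) → (196.940,36.505) → (183.525,48.627). Open path.

**Shape 2** — `<path>` open polyline, stroke `#000000` → cut (S912, F836). Machine vertices: (164.061,172.630) → (194.929,200.677) → (55.141,110.140) → (116.089,111.157) → (184.085,61.519) → (76.646,202.303). Open path.

**Shape 3** — `<path>` closed polygon, stroke `#ff00ff` → engrave (S248, F1931). Machine vertices: (102.891,214.412) → (235.888,35.584) → (164.749,98.851) → (187.866,28.179) → (159.625,99.807) → (102.891,214.412). Closed: final G1 returns to the first vertex.

**Shape 4** — `<rect>` rectangle, stroke `#000000` → cut (S912, F836). Machine vertices: (36.254,163.645) → (75.907,163.645) → (75.907,69.091) → (36.254,69.091) → (36.254,163.645). Closed: final G1 returns to the first vertex.

**Shape 5** — `<path>` quadratic bezier, stroke `#ff00ff` → engrave (S248, F1931). Control points (SVG): P0=(20.123,48.211), P1=(24.762,29.359), P2=(26.327,18.082); sampled at t=k/5. Machine vertices: (20.123,173.669) → (21.856,180.907) → (23.342,187.539) → (24.583,193.564) → (25.578,198.984) → (26.327,203.798). Open path.

G21
G90
G0 X239.660 Y12.493
M3 S912
G01 X230.621 Y14.824 F836
G01 X220.488 Y19.604 F836
G01 X209.261 Y26.830 F836
G01 X196.940 Y36.505 F836
G01 X183.525 Y48.627 F836
M5
G0 X164.061 Y172.630
M3 S912
G01 X194.929 Y200.677 F836
G01 X55.141 Y110.140 F836
G01 X116.089 Y111.157 F836
G01 X184.085 Y61.519 F836
G01 X76.646 Y202.303 F836
M5
G0 X102.891 Y214.412
M3 S248
G01 X235.888 Y35.584 F1931
G01 X164.749 Y98.851 F1931
G01 X187.866 Y28.179 F1931
G01 X159.625 Y99.807 F1931
G01 X102.891 Y214.412 F1931
M5
G0 X36.254 Y163.645
M3 S912
G01 X75.907 Y163.645 F836
G01 X75.907 Y69.091 F836
G01 X36.254 Y69.091 F836
G01 X36.254 Y163.645 F836
M5
G0 X20.123 Y173.669
M3 S248
G01 X21.856 Y180.907 F1931
G01 X23.342 Y187.539 F1931
G01 X24.583 Y193.564 F1931
G01 X25.578 Y198.984 F1931
G01 X26.327 Y203.798 F1931
M5
G0 X0.000 Y0.000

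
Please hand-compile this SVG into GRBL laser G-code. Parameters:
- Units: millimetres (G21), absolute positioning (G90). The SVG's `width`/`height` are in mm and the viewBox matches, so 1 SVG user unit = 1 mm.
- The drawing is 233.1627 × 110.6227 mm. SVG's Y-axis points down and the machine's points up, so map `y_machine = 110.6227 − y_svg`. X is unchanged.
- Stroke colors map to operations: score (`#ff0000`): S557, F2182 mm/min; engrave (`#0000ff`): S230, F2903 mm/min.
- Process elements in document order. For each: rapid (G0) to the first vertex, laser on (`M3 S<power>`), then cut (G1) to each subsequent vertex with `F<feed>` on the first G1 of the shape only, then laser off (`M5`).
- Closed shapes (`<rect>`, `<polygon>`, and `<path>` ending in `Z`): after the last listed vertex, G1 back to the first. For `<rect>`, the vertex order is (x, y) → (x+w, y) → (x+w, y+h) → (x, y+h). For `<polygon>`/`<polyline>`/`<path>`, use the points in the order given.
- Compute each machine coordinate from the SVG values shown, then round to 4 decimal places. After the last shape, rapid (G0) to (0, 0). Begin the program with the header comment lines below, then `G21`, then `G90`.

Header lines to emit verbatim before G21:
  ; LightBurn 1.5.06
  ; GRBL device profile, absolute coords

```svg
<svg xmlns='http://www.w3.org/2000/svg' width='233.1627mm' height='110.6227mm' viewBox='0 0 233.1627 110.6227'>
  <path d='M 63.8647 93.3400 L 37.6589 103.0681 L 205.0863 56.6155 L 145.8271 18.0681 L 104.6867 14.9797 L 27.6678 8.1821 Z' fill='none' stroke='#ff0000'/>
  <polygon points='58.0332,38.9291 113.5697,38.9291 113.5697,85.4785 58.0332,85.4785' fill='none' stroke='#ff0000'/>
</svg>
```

; LightBurn 1.5.06
; GRBL device profile, absolute coords
G21
G90
G0 X63.8647 Y17.2827
M3 S557
G1 X37.6589 Y7.5546 F2182
G1 X205.0863 Y54.0072
G1 X145.8271 Y92.5546
G1 X104.6867 Y95.6430
G1 X27.6678 Y102.4406
G1 X63.8647 Y17.2827
M5
G0 X58.0332 Y71.6936
M3 S557
G1 X113.5697 Y71.6936 F2182
G1 X113.5697 Y25.1442
G1 X58.0332 Y25.1442
G1 X58.0332 Y71.6936
M5
G0 X0.0000 Y0.0000

viewBox `0 0 233.1627 110.6227` with mm width/height → 1 unit = 1 mm. Flip: y_m = 110.6227 − y_svg.

**Shape 1** — `<path>` closed polygon, stroke `#ff0000` → score (S557, F2182). Machine vertices: (63.8647,17.2827) → (37.6589,7.5546) → (205.0863,54.0072) → (145.8271,92.5546) → (104.6867,95.6430) → (27.6678,102.4406) → (63.8647,17.2827). Closed: final G1 returns to the first vertex.

**Shape 2** — `<polygon>` rectangle, stroke `#ff0000` → score (S557, F2182). Machine vertices: (58.0332,71.6936) → (113.5697,71.6936) → (113.5697,25.1442) → (58.0332,25.1442) → (58.0332,71.6936). Closed: final G1 returns to the first vertex.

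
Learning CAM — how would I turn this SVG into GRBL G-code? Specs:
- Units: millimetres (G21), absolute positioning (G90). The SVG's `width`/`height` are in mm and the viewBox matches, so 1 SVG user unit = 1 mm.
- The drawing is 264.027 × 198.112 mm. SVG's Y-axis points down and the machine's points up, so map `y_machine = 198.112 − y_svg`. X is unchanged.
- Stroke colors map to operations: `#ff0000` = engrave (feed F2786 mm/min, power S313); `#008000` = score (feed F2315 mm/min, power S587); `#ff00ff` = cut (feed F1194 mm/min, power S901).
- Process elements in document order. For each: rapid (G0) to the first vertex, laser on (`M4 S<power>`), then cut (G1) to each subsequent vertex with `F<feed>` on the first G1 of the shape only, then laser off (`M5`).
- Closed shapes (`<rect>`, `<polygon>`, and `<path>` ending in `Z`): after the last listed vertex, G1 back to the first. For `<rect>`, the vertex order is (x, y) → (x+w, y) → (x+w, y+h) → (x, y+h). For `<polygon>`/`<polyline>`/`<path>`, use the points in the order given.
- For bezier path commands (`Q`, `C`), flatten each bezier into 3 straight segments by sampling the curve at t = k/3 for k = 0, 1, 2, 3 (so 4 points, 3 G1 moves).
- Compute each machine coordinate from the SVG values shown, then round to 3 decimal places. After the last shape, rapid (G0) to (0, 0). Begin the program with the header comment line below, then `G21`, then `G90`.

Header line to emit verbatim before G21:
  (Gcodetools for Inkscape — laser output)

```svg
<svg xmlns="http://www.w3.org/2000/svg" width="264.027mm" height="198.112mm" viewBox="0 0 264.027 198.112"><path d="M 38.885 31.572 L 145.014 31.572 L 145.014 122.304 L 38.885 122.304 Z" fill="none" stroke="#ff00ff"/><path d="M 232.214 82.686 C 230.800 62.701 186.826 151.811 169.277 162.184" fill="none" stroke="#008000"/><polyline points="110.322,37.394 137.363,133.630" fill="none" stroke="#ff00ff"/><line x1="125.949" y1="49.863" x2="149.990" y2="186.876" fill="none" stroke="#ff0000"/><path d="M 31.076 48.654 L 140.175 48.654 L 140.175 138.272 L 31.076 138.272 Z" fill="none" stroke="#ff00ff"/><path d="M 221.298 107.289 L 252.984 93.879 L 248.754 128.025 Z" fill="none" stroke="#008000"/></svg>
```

viewBox `0 0 264.027 198.112` with mm width/height → 1 unit = 1 mm. Flip: y_m = 198.112 − y_svg.

**Shape 1** — `<path>` rectangle, stroke `#ff00ff` → cut (S901, F1194). Machine vertices: (38.885,166.540) → (145.014,166.540) → (145.014,75.808) → (38.885,75.808) → (38.885,166.540). Closed: final G1 returns to the first vertex.

**Shape 2** — `<path>` cubic bezier, stroke `#008000` → score (S587, F2315). Control points (SVG): P0=(232.214,82.686), P1=(230.800,62.701), P2=(186.826,151.811), P3=(169.277,162.184); sampled at t=k/3. Machine vertices: (232.214,115.426) → (219.168,106.003) → (193.079,65.590) → (169.277,35.928). Open path.

**Shape 3** — `<polyline>` line segment, stroke `#ff00ff` → cut (S901, F1194). Machine vertices: (110.322,160.718) → (137.363,64.482). Open path.

**Shape 4** — `<line>` line segment, stroke `#ff0000` → engrave (S313, F2786). Machine vertices: (125.949,148.249) → (149.990,11.236). Open path.

**Shape 5** — `<path>` rectangle, stroke `#ff00ff` → cut (S901, F1194). Machine vertices: (31.076,149.458) → (140.175,149.458) → (140.175,59.840) → (31.076,59.840) → (31.076,149.458). Closed: final G1 returns to the first vertex.

**Shape 6** — `<path>` regular polygon, stroke `#008000` → score (S587, F2315). Machine vertices: (221.298,90.823) → (252.984,104.233) → (248.754,70.087) → (221.298,90.823). Closed: final G1 returns to the first vertex.

(Gcodetools for Inkscape — laser output)
G21
G90
G0 X38.885 Y166.540
M4 S901
G1 X145.014 Y166.540 F1194
G1 X145.014 Y75.808
G1 X38.885 Y75.808
G1 X38.885 Y166.540
M5
G0 X232.214 Y115.426
M4 S587
G1 X219.168 Y106.003 F2315
G1 X193.079 Y65.590
G1 X169.277 Y35.928
M5
G0 X110.322 Y160.718
M4 S901
G1 X137.363 Y64.482 F1194
M5
G0 X125.949 Y148.249
M4 S313
G1 X149.990 Y11.236 F2786
M5
G0 X31.076 Y149.458
M4 S901
G1 X140.175 Y149.458 F1194
G1 X140.175 Y59.840
G1 X31.076 Y59.840
G1 X31.076 Y149.458
M5
G0 X221.298 Y90.823
M4 S587
G1 X252.984 Y104.233 F2315
G1 X248.754 Y70.087
G1 X221.298 Y90.823
M5
G0 X0.000 Y0.000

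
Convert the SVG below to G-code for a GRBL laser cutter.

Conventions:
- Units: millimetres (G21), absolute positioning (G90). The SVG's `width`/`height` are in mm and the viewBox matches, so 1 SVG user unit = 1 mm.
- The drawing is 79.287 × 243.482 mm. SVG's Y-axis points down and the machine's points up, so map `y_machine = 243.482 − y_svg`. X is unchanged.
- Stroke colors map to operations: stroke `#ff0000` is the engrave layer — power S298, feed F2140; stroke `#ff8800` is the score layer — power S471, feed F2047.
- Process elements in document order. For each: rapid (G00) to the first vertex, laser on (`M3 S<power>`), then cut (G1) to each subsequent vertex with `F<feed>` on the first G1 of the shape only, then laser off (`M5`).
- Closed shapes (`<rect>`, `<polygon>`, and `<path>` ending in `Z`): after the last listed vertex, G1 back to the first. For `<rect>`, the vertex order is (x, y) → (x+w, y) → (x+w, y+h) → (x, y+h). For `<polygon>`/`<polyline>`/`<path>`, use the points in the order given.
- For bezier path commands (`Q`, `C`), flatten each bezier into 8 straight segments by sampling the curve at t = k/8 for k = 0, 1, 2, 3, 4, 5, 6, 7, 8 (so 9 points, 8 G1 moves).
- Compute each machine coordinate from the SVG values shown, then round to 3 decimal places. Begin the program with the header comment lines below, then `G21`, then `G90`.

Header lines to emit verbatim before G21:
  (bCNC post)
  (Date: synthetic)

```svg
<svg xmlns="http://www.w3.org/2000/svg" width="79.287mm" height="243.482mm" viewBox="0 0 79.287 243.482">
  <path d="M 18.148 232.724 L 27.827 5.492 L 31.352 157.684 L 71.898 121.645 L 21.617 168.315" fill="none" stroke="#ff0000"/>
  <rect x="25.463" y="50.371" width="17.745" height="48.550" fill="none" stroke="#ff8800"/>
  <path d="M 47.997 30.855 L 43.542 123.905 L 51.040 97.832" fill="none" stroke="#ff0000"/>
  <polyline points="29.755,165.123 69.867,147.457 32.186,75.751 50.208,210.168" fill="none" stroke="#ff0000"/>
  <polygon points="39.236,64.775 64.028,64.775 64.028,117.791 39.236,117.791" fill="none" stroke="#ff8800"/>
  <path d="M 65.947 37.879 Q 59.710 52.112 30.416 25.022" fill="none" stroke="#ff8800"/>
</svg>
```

1 u = 1 mm; y_m = 243.482 − y.

[1] `<path>` open polyline, #ff0000→engrave S298 F2140: (18.148,10.758) → (27.827,237.990) → (31.352,85.798) → (71.898,121.837) → (21.617,75.167)

[2] `<rect>` rectangle, #ff8800→score S471 F2047: (25.463,193.111) → (43.208,193.111) → (43.208,144.561) → (25.463,144.561) → (25.463,193.111) (closed)

[3] `<path>` open polyline, #ff0000→engrave S298 F2140: (47.997,212.627) → (43.542,119.577) → (51.040,145.650)

[4] `<polyline>` open polyline, #ff0000→engrave S298 F2140: (29.755,78.359) → (69.867,96.025) → (32.186,167.731) → (50.208,33.314)

[5] `<polygon>` rectangle, #ff8800→score S471 F2047: (39.236,178.707) → (64.028,178.707) → (64.028,125.691) → (39.236,125.691) → (39.236,178.707) (closed)

[6] `<path>` quadratic bezier, #ff8800→score S471 F2047: (65.947,205.603) → (64.027,202.690) → (61.387,201.069) → (58.027,200.739) → (53.946,201.701) → (49.144,203.954) → (43.622,207.498) → (37.379,212.333) → (30.416,218.460)

(bCNC post)
(Date: synthetic)
G21
G90
G00 X18.148 Y10.758
M3 S298
G1 X27.827 Y237.990 F2140
G1 X31.352 Y85.798
G1 X71.898 Y121.837
G1 X21.617 Y75.167
M5
G00 X25.463 Y193.111
M3 S471
G1 X43.208 Y193.111 F2047
G1 X43.208 Y144.561
G1 X25.463 Y144.561
G1 X25.463 Y193.111
M5
G00 X47.997 Y212.627
M3 S298
G1 X43.542 Y119.577 F2140
G1 X51.040 Y145.650
M5
G00 X29.755 Y78.359
M3 S298
G1 X69.867 Y96.025 F2140
G1 X32.186 Y167.731
G1 X50.208 Y33.314
M5
G00 X39.236 Y178.707
M3 S471
G1 X64.028 Y178.707 F2047
G1 X64.028 Y125.691
G1 X39.236 Y125.691
G1 X39.236 Y178.707
M5
G00 X65.947 Y205.603
M3 S471
G1 X64.027 Y202.690 F2047
G1 X61.387 Y201.069
G1 X58.027 Y200.739
G1 X53.946 Y201.701
G1 X49.144 Y203.954
G1 X43.622 Y207.498
G1 X37.379 Y212.333
G1 X30.416 Y218.460
M5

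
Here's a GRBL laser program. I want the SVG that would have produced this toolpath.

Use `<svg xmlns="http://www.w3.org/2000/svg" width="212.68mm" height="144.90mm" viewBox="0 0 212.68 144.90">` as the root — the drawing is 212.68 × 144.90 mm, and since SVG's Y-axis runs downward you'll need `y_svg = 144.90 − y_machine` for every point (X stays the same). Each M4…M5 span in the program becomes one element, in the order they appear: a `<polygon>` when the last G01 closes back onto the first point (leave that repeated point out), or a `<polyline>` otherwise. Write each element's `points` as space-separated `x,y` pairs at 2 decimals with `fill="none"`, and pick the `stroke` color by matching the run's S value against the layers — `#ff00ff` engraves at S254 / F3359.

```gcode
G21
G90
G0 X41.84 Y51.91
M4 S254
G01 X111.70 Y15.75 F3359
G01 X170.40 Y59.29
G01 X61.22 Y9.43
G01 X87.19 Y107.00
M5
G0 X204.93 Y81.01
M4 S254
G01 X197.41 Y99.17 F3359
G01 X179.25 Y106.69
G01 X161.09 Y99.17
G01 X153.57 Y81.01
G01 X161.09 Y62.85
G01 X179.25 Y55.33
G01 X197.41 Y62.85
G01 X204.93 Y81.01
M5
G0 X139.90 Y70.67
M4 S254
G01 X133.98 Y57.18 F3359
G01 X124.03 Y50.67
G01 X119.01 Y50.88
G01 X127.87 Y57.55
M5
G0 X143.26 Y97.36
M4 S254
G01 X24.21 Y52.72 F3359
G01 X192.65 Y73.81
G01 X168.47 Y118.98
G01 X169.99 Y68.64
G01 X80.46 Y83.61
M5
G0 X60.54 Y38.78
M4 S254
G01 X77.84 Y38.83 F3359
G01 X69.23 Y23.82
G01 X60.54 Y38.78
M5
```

Each laser-on run becomes one SVG element. Flip Y back into SVG space with y_svg = 144.90 − y_machine. Every run uses S254, so all elements get stroke `#ff00ff` (engrave).

Run 1: The run is open, so emit a `<polyline>` with points (Y-flipped): 41.84,92.99 111.70,129.15 170.40,85.61 61.22,135.47 87.19,37.90.

Run 2: The run returns to its start, so emit a `<polygon>` with points (Y-flipped): 204.93,63.89 197.41,45.73 179.25,38.21 161.09,45.73 153.57,63.89 161.09,82.05 179.25,89.57 197.41,82.05.

Run 3: The run is open, so emit a `<polyline>` with points (Y-flipped): 139.90,74.23 133.98,87.72 124.03,94.23 119.01,94.02 127.87,87.35.

Run 4: The run is open, so emit a `<polyline>` with points (Y-flipped): 143.26,47.54 24.21,92.18 192.65,71.09 168.47,25.92 169.99,76.26 80.46,61.29.

Run 5: The run returns to its start, so emit a `<polygon>` with points (Y-flipped): 60.54,106.12 77.84,106.07 69.23,121.08.

<svg xmlns="http://www.w3.org/2000/svg" width="212.68mm" height="144.90mm" viewBox="0 0 212.68 144.90">
  <polyline points="41.84,92.99 111.70,129.15 170.40,85.61 61.22,135.47 87.19,37.90" fill="none" stroke="#ff00ff"/>
  <polygon points="204.93,63.89 197.41,45.73 179.25,38.21 161.09,45.73 153.57,63.89 161.09,82.05 179.25,89.57 197.41,82.05" fill="none" stroke="#ff00ff"/>
  <polyline points="139.90,74.23 133.98,87.72 124.03,94.23 119.01,94.02 127.87,87.35" fill="none" stroke="#ff00ff"/>
  <polyline points="143.26,47.54 24.21,92.18 192.65,71.09 168.47,25.92 169.99,76.26 80.46,61.29" fill="none" stroke="#ff00ff"/>
  <polygon points="60.54,106.12 77.84,106.07 69.23,121.08" fill="none" stroke="#ff00ff"/>
</svg>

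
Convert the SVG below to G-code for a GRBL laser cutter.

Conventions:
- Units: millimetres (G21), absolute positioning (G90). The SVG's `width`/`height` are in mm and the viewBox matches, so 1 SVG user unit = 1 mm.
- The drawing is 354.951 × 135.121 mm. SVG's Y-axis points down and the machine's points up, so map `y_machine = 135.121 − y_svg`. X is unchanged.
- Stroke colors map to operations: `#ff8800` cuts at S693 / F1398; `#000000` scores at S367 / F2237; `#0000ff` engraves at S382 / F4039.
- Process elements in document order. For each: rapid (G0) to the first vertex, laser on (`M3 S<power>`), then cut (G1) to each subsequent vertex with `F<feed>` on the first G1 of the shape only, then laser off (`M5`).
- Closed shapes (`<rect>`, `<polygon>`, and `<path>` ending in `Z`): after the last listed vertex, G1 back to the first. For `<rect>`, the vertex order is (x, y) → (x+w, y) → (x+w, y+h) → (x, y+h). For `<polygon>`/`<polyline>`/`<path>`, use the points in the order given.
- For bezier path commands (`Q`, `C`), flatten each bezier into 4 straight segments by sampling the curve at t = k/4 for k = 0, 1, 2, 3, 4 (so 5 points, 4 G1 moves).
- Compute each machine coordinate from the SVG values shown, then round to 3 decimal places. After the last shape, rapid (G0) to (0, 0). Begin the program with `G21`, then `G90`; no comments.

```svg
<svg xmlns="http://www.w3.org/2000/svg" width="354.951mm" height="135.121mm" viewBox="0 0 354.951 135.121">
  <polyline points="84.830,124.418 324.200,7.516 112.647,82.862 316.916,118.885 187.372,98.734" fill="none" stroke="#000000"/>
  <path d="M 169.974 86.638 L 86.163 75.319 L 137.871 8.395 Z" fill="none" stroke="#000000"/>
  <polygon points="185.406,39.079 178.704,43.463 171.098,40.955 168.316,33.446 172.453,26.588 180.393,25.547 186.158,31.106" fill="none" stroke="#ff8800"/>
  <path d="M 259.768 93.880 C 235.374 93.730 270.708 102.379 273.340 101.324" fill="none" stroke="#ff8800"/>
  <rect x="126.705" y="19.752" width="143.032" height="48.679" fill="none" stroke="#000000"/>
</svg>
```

1 u = 1 mm; y_m = 135.121 − y.

[1] `<polyline>` open polyline, #000000→score S367 F2237: (84.830,10.703) → (324.200,127.605) → (112.647,52.259) → (316.916,16.236) → (187.372,36.387)

[2] `<path>` regular polygon, #000000→score S367 F2237: (169.974,48.483) → (86.163,59.802) → (137.871,126.726) → (169.974,48.483) (closed)

[3] `<polygon>` regular polygon, #ff8800→cut S693 F1398: (185.406,96.042) → (178.704,91.658) → (171.098,94.166) → (168.316,101.675) → (172.453,108.533) → (180.393,109.574) → (186.158,104.015) → (185.406,96.042) (closed)

[4] `<path>` cubic bezier, #ff8800→cut S693 F1398: (259.768,41.241) → (251.227,39.993) → (256.419,37.180) → (266.679,34.536) → (273.340,33.797)

[5] `<rect>` rectangle, #000000→score S367 F2237: (126.705,115.369) → (269.737,115.369) → (269.737,66.690) → (126.705,66.690) → (126.705,115.369) (closed)

G21
G90
G0 X84.830 Y10.703
M3 S367
G1 X324.200 Y127.605 F2237
G1 X112.647 Y52.259
G1 X316.916 Y16.236
G1 X187.372 Y36.387
M5
G0 X169.974 Y48.483
M3 S367
G1 X86.163 Y59.802 F2237
G1 X137.871 Y126.726
G1 X169.974 Y48.483
M5
G0 X185.406 Y96.042
M3 S693
G1 X178.704 Y91.658 F1398
G1 X171.098 Y94.166
G1 X168.316 Y101.675
G1 X172.453 Y108.533
G1 X180.393 Y109.574
G1 X186.158 Y104.015
G1 X185.406 Y96.042
M5
G0 X259.768 Y41.241
M3 S693
G1 X251.227 Y39.993 F1398
G1 X256.419 Y37.180
G1 X266.679 Y34.536
G1 X273.340 Y33.797
M5
G0 X126.705 Y115.369
M3 S367
G1 X269.737 Y115.369 F2237
G1 X269.737 Y66.690
G1 X126.705 Y66.690
G1 X126.705 Y115.369
M5
G0 X0.000 Y0.000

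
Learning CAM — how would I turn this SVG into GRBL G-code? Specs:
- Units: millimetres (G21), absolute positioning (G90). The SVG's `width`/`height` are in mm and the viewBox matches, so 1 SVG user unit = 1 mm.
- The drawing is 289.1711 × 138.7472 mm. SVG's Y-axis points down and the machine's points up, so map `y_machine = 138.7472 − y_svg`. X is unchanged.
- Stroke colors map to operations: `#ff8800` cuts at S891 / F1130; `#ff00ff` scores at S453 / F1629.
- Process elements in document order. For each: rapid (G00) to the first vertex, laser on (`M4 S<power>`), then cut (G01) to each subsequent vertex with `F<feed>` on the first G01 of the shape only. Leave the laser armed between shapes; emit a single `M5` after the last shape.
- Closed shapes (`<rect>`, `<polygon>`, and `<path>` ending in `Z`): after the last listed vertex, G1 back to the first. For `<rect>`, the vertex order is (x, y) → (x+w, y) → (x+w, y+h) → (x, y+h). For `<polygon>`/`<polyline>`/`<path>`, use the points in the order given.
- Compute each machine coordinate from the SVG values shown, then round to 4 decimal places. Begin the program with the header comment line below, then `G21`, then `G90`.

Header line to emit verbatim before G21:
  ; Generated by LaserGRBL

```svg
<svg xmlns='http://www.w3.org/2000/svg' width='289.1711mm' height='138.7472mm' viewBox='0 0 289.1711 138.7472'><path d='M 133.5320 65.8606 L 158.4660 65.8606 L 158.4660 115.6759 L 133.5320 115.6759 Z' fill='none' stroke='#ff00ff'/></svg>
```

Since the viewBox matches the mm dimensions, user units are millimetres directly. The only transform is the Y-flip y_m = 138.7472 − y_svg.

Shape 1 is a rectangle drawn with `<path>`. Its stroke #ff00ff means score at S453, F1629. After flipping Y the toolpath is (133.5320,72.8866) → (158.4660,72.8866) → (158.4660,23.0713) → (133.5320,23.0713) → (133.5320,72.8866), returning to the start.

; Generated by LaserGRBL
G21
G90
G00 X133.5320 Y72.8866
M4 S453
G01 X158.4660 Y72.8866 F1629
G01 X158.4660 Y23.0713
G01 X133.5320 Y23.0713
G01 X133.5320 Y72.8866
M5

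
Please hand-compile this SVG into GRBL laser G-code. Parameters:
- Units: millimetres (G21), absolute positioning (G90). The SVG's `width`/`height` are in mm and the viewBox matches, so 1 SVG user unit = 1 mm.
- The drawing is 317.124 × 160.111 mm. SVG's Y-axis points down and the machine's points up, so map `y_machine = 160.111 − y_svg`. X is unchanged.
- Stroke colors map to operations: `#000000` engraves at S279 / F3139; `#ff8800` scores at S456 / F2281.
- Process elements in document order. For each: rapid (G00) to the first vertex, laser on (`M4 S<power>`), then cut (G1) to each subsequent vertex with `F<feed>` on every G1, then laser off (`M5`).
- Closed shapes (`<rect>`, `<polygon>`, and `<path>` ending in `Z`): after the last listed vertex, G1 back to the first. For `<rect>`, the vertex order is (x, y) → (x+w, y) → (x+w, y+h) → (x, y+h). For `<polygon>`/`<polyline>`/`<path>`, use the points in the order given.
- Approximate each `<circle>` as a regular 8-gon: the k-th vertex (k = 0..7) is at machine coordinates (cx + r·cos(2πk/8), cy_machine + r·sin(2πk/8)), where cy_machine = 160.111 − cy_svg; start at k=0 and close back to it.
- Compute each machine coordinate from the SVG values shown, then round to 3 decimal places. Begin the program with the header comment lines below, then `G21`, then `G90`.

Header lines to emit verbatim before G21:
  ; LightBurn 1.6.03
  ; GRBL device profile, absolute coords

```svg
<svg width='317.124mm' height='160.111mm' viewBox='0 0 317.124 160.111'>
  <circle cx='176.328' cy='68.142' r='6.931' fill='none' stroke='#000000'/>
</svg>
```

; LightBurn 1.6.03
; GRBL device profile, absolute coords
G21
G90
G00 X183.259 Y91.969
M4 S279
G1 X181.229 Y96.870 F3139
G1 X176.328 Y98.900 F3139
G1 X171.427 Y96.870 F3139
G1 X169.397 Y91.969 F3139
G1 X171.427 Y87.068 F3139
G1 X176.328 Y85.038 F3139
G1 X181.229 Y87.068 F3139
G1 X183.259 Y91.969 F3139
M5

Since the viewBox matches the mm dimensions, user units are millimetres directly. The only transform is the Y-flip y_m = 160.111 − y_svg.

Shape 1 is a circle drawn with `<circle>`. Its stroke #000000 means engrave at S279, F3139. After flipping Y the toolpath is (183.259,91.969) → (181.229,96.870) → (176.328,98.900) → (171.427,96.870) → (169.397,91.969) → (171.427,87.068) → (176.328,85.038) → (181.229,87.068) → (183.259,91.969), returning to the start.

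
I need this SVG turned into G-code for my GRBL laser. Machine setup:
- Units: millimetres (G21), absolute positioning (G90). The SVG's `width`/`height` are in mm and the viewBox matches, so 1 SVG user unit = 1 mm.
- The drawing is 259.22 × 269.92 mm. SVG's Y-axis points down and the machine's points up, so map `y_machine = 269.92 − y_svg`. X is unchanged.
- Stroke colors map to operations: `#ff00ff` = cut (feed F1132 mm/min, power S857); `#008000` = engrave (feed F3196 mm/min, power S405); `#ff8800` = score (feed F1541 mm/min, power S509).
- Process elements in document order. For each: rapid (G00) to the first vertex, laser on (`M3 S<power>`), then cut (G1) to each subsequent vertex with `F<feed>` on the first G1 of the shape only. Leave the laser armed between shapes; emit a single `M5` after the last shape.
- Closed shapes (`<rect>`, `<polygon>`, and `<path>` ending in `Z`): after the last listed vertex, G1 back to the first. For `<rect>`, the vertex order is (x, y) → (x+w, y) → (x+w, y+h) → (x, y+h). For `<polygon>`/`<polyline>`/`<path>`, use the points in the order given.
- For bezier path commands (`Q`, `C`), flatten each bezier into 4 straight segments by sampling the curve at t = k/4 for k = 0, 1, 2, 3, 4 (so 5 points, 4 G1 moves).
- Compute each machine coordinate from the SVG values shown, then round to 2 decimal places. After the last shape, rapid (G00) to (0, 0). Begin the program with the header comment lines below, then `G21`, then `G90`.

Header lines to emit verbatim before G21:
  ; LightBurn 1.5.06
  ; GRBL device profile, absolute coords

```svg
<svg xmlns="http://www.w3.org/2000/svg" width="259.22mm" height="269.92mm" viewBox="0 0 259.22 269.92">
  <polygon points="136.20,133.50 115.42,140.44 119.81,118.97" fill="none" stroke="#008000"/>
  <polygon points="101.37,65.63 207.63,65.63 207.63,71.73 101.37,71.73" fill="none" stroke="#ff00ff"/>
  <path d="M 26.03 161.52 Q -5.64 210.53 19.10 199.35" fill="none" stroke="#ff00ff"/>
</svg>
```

1 u = 1 mm; y_m = 269.92 − y.

[1] `<polygon>` regular polygon, #008000→engrave S405 F3196: (136.20,136.42) → (115.42,129.48) → (119.81,150.95) → (136.20,136.42) (closed)

[2] `<polygon>` rectangle, #ff00ff→cut S857 F1132: (101.37,204.29) → (207.63,204.29) → (207.63,198.19) → (101.37,198.19) → (101.37,204.29) (closed)

[3] `<path>` quadratic bezier, #ff00ff→cut S857 F1132: (26.03,108.40) → (13.72,87.66) → (8.46,74.44) → (10.26,68.74) → (19.10,70.57)

; LightBurn 1.5.06
; GRBL device profile, absolute coords
G21
G90
G00 X136.20 Y136.42
M3 S405
G1 X115.42 Y129.48 F3196
G1 X119.81 Y150.95
G1 X136.20 Y136.42
G00 X101.37 Y204.29
M3 S857
G1 X207.63 Y204.29 F1132
G1 X207.63 Y198.19
G1 X101.37 Y198.19
G1 X101.37 Y204.29
G00 X26.03 Y108.40
M3 S857
G1 X13.72 Y87.66 F1132
G1 X8.46 Y74.44
G1 X10.26 Y68.74
G1 X19.10 Y70.57
M5
G00 X0.00 Y0.00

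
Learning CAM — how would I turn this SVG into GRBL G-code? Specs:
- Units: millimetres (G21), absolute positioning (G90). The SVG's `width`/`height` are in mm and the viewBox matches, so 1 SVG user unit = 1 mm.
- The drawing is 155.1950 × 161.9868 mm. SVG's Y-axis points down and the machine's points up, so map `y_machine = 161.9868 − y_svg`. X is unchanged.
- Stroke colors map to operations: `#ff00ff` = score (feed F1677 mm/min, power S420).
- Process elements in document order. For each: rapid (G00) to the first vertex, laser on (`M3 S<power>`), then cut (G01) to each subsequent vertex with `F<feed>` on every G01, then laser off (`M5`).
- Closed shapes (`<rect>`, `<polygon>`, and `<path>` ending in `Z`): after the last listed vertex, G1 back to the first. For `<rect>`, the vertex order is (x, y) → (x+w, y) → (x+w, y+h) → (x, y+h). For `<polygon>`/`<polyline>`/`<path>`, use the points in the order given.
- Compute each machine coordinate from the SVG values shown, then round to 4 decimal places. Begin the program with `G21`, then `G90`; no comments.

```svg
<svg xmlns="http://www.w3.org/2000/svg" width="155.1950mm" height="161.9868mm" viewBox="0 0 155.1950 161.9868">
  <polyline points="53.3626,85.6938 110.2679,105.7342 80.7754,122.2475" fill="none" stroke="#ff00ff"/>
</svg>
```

Since the viewBox matches the mm dimensions, user units are millimetres directly. The only transform is the Y-flip y_m = 161.9868 − y_svg.

Shape 1 is a open polyline drawn with `<polyline>`. Its stroke #ff00ff means score at S420, F1677. After flipping Y the toolpath is (53.3626,76.2930) → (110.2679,56.2526) → (80.7754,39.7393).

G21
G90
G00 X53.3626 Y76.2930
M3 S420
G01 X110.2679 Y56.2526 F1677
G01 X80.7754 Y39.7393 F1677
M5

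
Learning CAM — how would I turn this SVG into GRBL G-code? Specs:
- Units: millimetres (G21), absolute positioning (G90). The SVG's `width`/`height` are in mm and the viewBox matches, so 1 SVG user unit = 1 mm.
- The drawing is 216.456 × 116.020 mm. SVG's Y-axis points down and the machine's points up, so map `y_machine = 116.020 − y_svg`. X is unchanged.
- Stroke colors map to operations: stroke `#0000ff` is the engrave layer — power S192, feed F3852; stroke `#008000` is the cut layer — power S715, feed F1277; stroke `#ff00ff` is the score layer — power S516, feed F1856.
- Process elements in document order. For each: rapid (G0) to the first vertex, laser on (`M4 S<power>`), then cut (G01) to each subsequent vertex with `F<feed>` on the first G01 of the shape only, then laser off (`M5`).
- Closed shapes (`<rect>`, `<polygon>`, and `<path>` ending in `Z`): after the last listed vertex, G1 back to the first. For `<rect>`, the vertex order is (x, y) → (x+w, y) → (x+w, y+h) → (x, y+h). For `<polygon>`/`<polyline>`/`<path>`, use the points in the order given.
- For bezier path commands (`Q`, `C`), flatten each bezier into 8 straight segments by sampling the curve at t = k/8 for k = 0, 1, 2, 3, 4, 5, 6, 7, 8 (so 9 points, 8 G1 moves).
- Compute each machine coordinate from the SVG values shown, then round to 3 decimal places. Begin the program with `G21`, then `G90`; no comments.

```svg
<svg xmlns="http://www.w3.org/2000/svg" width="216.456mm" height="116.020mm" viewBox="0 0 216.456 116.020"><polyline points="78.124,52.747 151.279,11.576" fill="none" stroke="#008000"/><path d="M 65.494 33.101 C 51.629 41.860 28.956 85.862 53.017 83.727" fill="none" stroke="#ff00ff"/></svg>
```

G21
G90
G0 X78.124 Y63.273
M4 S715
G01 X151.279 Y104.444 F1277
M5
G0 X65.494 Y82.919
M4 S516
G01 X59.990 Y78.141 F1856
G01 X54.312 Y71.013
G01 X49.109 Y62.489
G01 X45.033 Y53.521
G01 X42.735 Y45.064
G01 X42.866 Y38.071
G01 X46.076 Y33.496
G01 X53.017 Y32.293
M5

Since the viewBox matches the mm dimensions, user units are millimetres directly. The only transform is the Y-flip y_m = 116.020 − y_svg.

Shape 1 is a line segment drawn with `<polyline>`. Its stroke #008000 means cut at S715, F1277. After flipping Y the toolpath is (78.124,63.273) → (151.279,104.444).

Shape 2 is a cubic bezier drawn with `<path>`. Its stroke #ff00ff means score at S516, F1856. After flipping Y the toolpath is (65.494,82.919) → (59.990,78.141) → (54.312,71.013) → (49.109,62.489) → (45.033,53.521) → (42.735,45.064) → (42.866,38.071) → (46.076,33.496) → (53.017,32.293).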